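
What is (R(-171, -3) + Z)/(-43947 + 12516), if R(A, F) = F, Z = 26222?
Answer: -26219/31431 ≈ -0.83418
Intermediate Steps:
(R(-171, -3) + Z)/(-43947 + 12516) = (-3 + 26222)/(-43947 + 12516) = 26219/(-31431) = 26219*(-1/31431) = -26219/31431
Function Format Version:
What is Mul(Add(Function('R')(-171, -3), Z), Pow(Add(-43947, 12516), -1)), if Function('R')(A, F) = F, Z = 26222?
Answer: Rational(-26219, 31431) ≈ -0.83418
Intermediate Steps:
Mul(Add(Function('R')(-171, -3), Z), Pow(Add(-43947, 12516), -1)) = Mul(Add(-3, 26222), Pow(Add(-43947, 12516), -1)) = Mul(26219, Pow(-31431, -1)) = Mul(26219, Rational(-1, 31431)) = Rational(-26219, 31431)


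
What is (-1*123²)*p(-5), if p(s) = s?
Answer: 75645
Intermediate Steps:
(-1*123²)*p(-5) = -1*123²*(-5) = -1*15129*(-5) = -15129*(-5) = 75645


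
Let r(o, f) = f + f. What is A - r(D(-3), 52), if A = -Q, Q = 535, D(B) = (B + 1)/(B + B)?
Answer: -639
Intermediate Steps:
D(B) = (1 + B)/(2*B) (D(B) = (1 + B)/((2*B)) = (1 + B)*(1/(2*B)) = (1 + B)/(2*B))
r(o, f) = 2*f
A = -535 (A = -1*535 = -535)
A - r(D(-3), 52) = -535 - 2*52 = -535 - 1*104 = -535 - 104 = -639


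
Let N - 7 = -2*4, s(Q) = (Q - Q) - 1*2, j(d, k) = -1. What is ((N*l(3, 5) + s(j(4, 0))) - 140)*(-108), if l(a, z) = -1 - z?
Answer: 14688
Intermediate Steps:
s(Q) = -2 (s(Q) = 0 - 2 = -2)
N = -1 (N = 7 - 2*4 = 7 - 8 = -1)
((N*l(3, 5) + s(j(4, 0))) - 140)*(-108) = ((-(-1 - 1*5) - 2) - 140)*(-108) = ((-(-1 - 5) - 2) - 140)*(-108) = ((-1*(-6) - 2) - 140)*(-108) = ((6 - 2) - 140)*(-108) = (4 - 140)*(-108) = -136*(-108) = 14688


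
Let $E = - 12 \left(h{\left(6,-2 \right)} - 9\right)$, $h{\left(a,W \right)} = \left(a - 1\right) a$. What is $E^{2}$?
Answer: $63504$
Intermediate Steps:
$h{\left(a,W \right)} = a \left(-1 + a\right)$ ($h{\left(a,W \right)} = \left(-1 + a\right) a = a \left(-1 + a\right)$)
$E = -252$ ($E = - 12 \left(6 \left(-1 + 6\right) - 9\right) = - 12 \left(6 \cdot 5 - 9\right) = - 12 \left(30 - 9\right) = \left(-12\right) 21 = -252$)
$E^{2} = \left(-252\right)^{2} = 63504$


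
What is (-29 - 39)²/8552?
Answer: 578/1069 ≈ 0.54069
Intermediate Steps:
(-29 - 39)²/8552 = (-68)²*(1/8552) = 4624*(1/8552) = 578/1069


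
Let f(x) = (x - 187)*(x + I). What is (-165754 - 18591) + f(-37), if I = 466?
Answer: -280441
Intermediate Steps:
f(x) = (-187 + x)*(466 + x) (f(x) = (x - 187)*(x + 466) = (-187 + x)*(466 + x))
(-165754 - 18591) + f(-37) = (-165754 - 18591) + (-87142 + (-37)² + 279*(-37)) = -184345 + (-87142 + 1369 - 10323) = -184345 - 96096 = -280441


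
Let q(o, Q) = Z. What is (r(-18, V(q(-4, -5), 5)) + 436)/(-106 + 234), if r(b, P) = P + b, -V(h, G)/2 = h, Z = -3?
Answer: 53/16 ≈ 3.3125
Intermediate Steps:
q(o, Q) = -3
V(h, G) = -2*h
(r(-18, V(q(-4, -5), 5)) + 436)/(-106 + 234) = ((-2*(-3) - 18) + 436)/(-106 + 234) = ((6 - 18) + 436)/128 = (-12 + 436)*(1/128) = 424*(1/128) = 53/16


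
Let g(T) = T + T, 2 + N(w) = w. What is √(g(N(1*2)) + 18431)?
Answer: √18431 ≈ 135.76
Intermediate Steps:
N(w) = -2 + w
g(T) = 2*T
√(g(N(1*2)) + 18431) = √(2*(-2 + 1*2) + 18431) = √(2*(-2 + 2) + 18431) = √(2*0 + 18431) = √(0 + 18431) = √18431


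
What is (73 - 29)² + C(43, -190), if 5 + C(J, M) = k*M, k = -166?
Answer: 33471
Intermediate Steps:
C(J, M) = -5 - 166*M
(73 - 29)² + C(43, -190) = (73 - 29)² + (-5 - 166*(-190)) = 44² + (-5 + 31540) = 1936 + 31535 = 33471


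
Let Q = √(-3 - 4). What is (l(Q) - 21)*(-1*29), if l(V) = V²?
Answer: 812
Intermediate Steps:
Q = I*√7 (Q = √(-7) = I*√7 ≈ 2.6458*I)
(l(Q) - 21)*(-1*29) = ((I*√7)² - 21)*(-1*29) = (-7 - 21)*(-29) = -28*(-29) = 812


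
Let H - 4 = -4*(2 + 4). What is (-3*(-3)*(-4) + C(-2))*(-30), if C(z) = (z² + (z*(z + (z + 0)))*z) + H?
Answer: 2040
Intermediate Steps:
H = -20 (H = 4 - 4*(2 + 4) = 4 - 4*6 = 4 - 24 = -20)
C(z) = -20 + z² + 2*z³ (C(z) = (z² + (z*(z + (z + 0)))*z) - 20 = (z² + (z*(z + z))*z) - 20 = (z² + (z*(2*z))*z) - 20 = (z² + (2*z²)*z) - 20 = (z² + 2*z³) - 20 = -20 + z² + 2*z³)
(-3*(-3)*(-4) + C(-2))*(-30) = (-3*(-3)*(-4) + (-20 + (-2)² + 2*(-2)³))*(-30) = (9*(-4) + (-20 + 4 + 2*(-8)))*(-30) = (-36 + (-20 + 4 - 16))*(-30) = (-36 - 32)*(-30) = -68*(-30) = 2040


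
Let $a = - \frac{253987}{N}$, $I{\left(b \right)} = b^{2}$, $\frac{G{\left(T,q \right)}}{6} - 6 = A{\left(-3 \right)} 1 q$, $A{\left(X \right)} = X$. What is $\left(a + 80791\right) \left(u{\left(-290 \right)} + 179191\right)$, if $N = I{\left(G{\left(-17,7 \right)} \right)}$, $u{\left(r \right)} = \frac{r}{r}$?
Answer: $\frac{29304751156174}{2025} \approx 1.4471 \cdot 10^{10}$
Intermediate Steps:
$u{\left(r \right)} = 1$
$G{\left(T,q \right)} = 36 - 18 q$ ($G{\left(T,q \right)} = 36 + 6 \left(- 3 \cdot 1 q\right) = 36 + 6 \left(- 3 q\right) = 36 - 18 q$)
$N = 8100$ ($N = \left(36 - 126\right)^{2} = \left(-90\right)^{2} = 8100$)
$a = - \frac{253987}{8100} \approx -31.356$
$\left(a + 80791\right) \left(u{\left(-290 \right)} + 179191\right) = \left(- \frac{253987}{8100} + 80791\right) \left(1 + 179191\right) = \frac{654153113}{8100} \cdot 179192 = \frac{29304751156174}{2025}$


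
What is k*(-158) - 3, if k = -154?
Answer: 24329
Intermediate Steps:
k*(-158) - 3 = -154*(-158) - 3 = 24332 - 3 = 24329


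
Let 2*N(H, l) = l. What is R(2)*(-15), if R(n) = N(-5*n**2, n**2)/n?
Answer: -15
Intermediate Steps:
N(H, l) = l/2
R(n) = n/2 (R(n) = (n**2/2)/n = n/2)
R(2)*(-15) = ((1/2)*2)*(-15) = 1*(-15) = -15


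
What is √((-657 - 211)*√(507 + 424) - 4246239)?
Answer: √(-4246239 - 6076*√19) ≈ 2067.1*I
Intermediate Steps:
√((-657 - 211)*√(507 + 424) - 4246239) = √(-6076*√19 - 4246239) = √(-4246239 - 6076*√19)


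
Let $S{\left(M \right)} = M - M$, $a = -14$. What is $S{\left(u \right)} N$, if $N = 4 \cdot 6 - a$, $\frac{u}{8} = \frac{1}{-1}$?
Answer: $0$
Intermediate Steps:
$u = -8$ ($u = \frac{8}{-1} = 8 \left(-1\right) = -8$)
$S{\left(M \right)} = 0$
$N = 38$ ($N = 4 \cdot 6 - -14 = 24 + 14 = 38$)
$S{\left(u \right)} N = 0 \cdot 38 = 0$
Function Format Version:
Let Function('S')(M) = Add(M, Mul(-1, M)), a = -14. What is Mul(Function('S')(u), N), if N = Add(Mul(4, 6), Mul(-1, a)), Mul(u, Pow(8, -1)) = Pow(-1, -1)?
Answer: 0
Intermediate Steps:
u = -8 (u = Mul(8, Pow(-1, -1)) = Mul(8, -1) = -8)
Function('S')(M) = 0
N = 38 (N = Add(Mul(4, 6), Mul(-1, -14)) = Add(24, 14) = 38)
Mul(Function('S')(u), N) = Mul(0, 38) = 0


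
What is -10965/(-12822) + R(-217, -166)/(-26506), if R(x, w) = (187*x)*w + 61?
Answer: -7173383130/28321661 ≈ -253.28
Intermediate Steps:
R(x, w) = 61 + 187*w*x (R(x, w) = 187*w*x + 61 = 61 + 187*w*x)
-10965/(-12822) + R(-217, -166)/(-26506) = -10965/(-12822) + (61 + 187*(-166)*(-217))/(-26506) = -10965*(-1/12822) + (61 + 6736114)*(-1/26506) = 3655/4274 + 6736175*(-1/26506) = 3655/4274 - 6736175/26506 = -7173383130/28321661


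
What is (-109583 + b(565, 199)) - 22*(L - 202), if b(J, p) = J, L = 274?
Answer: -110602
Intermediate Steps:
(-109583 + b(565, 199)) - 22*(L - 202) = (-109583 + 565) - 22*(274 - 202) = -109018 - 22*72 = -109018 - 1584 = -110602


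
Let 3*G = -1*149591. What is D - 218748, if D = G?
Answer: -805835/3 ≈ -2.6861e+5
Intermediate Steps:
G = -149591/3 (G = (-1*149591)/3 = (⅓)*(-149591) = -149591/3 ≈ -49864.)
D = -149591/3 ≈ -49864.
D - 218748 = -149591/3 - 218748 = -805835/3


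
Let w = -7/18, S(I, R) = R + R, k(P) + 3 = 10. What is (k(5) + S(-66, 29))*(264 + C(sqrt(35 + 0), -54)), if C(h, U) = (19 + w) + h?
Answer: 330655/18 + 65*sqrt(35) ≈ 18754.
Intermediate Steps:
k(P) = 7 (k(P) = -3 + 10 = 7)
S(I, R) = 2*R
w = -7/18 (w = -7*1/18 = -7/18 ≈ -0.38889)
C(h, U) = 335/18 + h (C(h, U) = (19 - 7/18) + h = 335/18 + h)
(k(5) + S(-66, 29))*(264 + C(sqrt(35 + 0), -54)) = (7 + 2*29)*(264 + (335/18 + sqrt(35 + 0))) = (7 + 58)*(264 + (335/18 + sqrt(35))) = 65*(5087/18 + sqrt(35)) = 330655/18 + 65*sqrt(35)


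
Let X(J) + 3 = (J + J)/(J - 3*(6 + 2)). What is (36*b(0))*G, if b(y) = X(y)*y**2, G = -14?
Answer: 0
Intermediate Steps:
X(J) = -3 + 2*J/(-24 + J) (X(J) = -3 + (J + J)/(J - 3*(6 + 2)) = -3 + (2*J)/(J - 3*8) = -3 + (2*J)/(J - 24) = -3 + (2*J)/(-24 + J) = -3 + 2*J/(-24 + J))
b(y) = y**2*(72 - y)/(-24 + y) (b(y) = ((72 - y)/(-24 + y))*y**2 = y**2*(72 - y)/(-24 + y))
(36*b(0))*G = (36*(0**2*(72 - 1*0)/(-24 + 0)))*(-14) = (36*(0*(72 + 0)/(-24)))*(-14) = (36*(0*(-1/24)*72))*(-14) = (36*0)*(-14) = 0*(-14) = 0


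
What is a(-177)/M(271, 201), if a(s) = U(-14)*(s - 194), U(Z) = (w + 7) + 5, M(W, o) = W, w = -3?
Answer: -3339/271 ≈ -12.321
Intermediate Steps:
U(Z) = 9 (U(Z) = (-3 + 7) + 5 = 4 + 5 = 9)
a(s) = -1746 + 9*s (a(s) = 9*(s - 194) = 9*(-194 + s) = -1746 + 9*s)
a(-177)/M(271, 201) = (-1746 + 9*(-177))/271 = (-1746 - 1593)*(1/271) = -3339*1/271 = -3339/271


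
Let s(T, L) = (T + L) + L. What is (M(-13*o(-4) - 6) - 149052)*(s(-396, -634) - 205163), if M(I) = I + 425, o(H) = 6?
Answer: 30757449997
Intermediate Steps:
s(T, L) = T + 2*L (s(T, L) = (L + T) + L = T + 2*L)
M(I) = 425 + I
(M(-13*o(-4) - 6) - 149052)*(s(-396, -634) - 205163) = ((425 + (-13*6 - 6)) - 149052)*((-396 + 2*(-634)) - 205163) = ((425 + (-78 - 6)) - 149052)*((-396 - 1268) - 205163) = ((425 - 84) - 149052)*(-1664 - 205163) = (341 - 149052)*(-206827) = -148711*(-206827) = 30757449997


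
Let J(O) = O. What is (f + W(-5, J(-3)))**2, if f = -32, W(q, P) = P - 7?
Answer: 1764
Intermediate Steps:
W(q, P) = -7 + P
(f + W(-5, J(-3)))**2 = (-32 + (-7 - 3))**2 = (-32 - 10)**2 = (-42)**2 = 1764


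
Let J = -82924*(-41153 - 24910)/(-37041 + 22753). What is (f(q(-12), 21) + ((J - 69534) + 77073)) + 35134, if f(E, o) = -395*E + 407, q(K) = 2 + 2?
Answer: -64279687/188 ≈ -3.4191e+5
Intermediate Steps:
J = -72081687/188 (J = -82924/((-14288/(-66063))) = -82924/((-14288*(-1/66063))) = -82924/752/3477 = -82924*3477/752 = -72081687/188 ≈ -3.8341e+5)
q(K) = 4
f(E, o) = 407 - 395*E
(f(q(-12), 21) + ((J - 69534) + 77073)) + 35134 = ((407 - 395*4) + ((-72081687/188 - 69534) + 77073)) + 35134 = ((407 - 1580) + (-85154079/188 + 77073)) + 35134 = (-1173 - 70664355/188) + 35134 = -70884879/188 + 35134 = -64279687/188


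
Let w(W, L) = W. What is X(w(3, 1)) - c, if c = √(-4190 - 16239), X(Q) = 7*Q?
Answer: 21 - I*√20429 ≈ 21.0 - 142.93*I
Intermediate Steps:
c = I*√20429 (c = √(-20429) = I*√20429 ≈ 142.93*I)
X(w(3, 1)) - c = 7*3 - I*√20429 = 21 - I*√20429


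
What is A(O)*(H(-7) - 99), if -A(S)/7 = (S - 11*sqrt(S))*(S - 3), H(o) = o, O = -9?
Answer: 80136 + 293832*I ≈ 80136.0 + 2.9383e+5*I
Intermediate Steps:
A(S) = -7*(-3 + S)*(S - 11*sqrt(S)) (A(S) = -7*(S - 11*sqrt(S))*(S - 3) = -7*(S - 11*sqrt(S))*(-3 + S) = -7*(-3 + S)*(S - 11*sqrt(S)))
A(O)*(H(-7) - 99) = (-693*I - 7*(-9)**2 + 21*(-9) + 77*(-9)**(3/2))*(-7 - 99) = (-693*I - 7*81 - 189 + 77*(-27*I))*(-106) = (-693*I - 567 - 189 - 2079*I)*(-106) = (-756 - 2772*I)*(-106) = 80136 + 293832*I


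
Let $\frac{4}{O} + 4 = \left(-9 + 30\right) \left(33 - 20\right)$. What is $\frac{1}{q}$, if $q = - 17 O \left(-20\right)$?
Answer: $\frac{269}{1360} \approx 0.19779$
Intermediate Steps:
$O = \frac{4}{269}$ ($O = \frac{4}{-4 + \left(-9 + 30\right) \left(33 - 20\right)} = \frac{4}{-4 + 21 \cdot 13} = \frac{4}{-4 + 273} = \frac{4}{269} \approx 0.01487$)
$q = \frac{1360}{269}$ ($q = \left(-17\right) \frac{4}{269} \left(-20\right) = \left(- \frac{68}{269}\right) \left(-20\right) = \frac{1360}{269} \approx 5.0558$)
$\frac{1}{q} = \frac{1}{\frac{1360}{269}} = \frac{269}{1360}$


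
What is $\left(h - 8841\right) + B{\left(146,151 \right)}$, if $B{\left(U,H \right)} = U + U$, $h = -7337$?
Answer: $-15886$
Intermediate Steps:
$B{\left(U,H \right)} = 2 U$
$\left(h - 8841\right) + B{\left(146,151 \right)} = \left(-7337 - 8841\right) + 2 \cdot 146 = -16178 + 292 = -15886$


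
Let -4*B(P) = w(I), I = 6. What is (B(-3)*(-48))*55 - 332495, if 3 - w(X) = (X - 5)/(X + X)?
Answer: -330570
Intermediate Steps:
w(X) = 3 - (-5 + X)/(2*X) (w(X) = 3 - (X - 5)/(X + X) = 3 - (-5 + X)/(2*X))
B(P) = -35/48 (B(P) = -5*(1 + 6)/(8*6) = -5*7/(8*6) = -1/4*35/12 = -35/48)
(B(-3)*(-48))*55 - 332495 = -35/48*(-48)*55 - 332495 = 35*55 - 332495 = 1925 - 332495 = -330570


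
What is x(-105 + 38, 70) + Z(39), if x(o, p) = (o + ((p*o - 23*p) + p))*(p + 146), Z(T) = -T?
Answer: -1360191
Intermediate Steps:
x(o, p) = (146 + p)*(o - 22*p + o*p) (x(o, p) = (o + ((o*p - 23*p) + p))*(146 + p) = (o + ((-23*p + o*p) + p))*(146 + p) = (o + (-22*p + o*p))*(146 + p) = (o - 22*p + o*p)*(146 + p) = (146 + p)*(o - 22*p + o*p))
x(-105 + 38, 70) + Z(39) = (-3212*70 - 22*70² + 146*(-105 + 38) + (-105 + 38)*70² + 147*(-105 + 38)*70) - 1*39 = (-224840 - 22*4900 + 146*(-67) - 67*4900 + 147*(-67)*70) - 39 = (-224840 - 107800 - 9782 - 328300 - 689430) - 39 = -1360152 - 39 = -1360191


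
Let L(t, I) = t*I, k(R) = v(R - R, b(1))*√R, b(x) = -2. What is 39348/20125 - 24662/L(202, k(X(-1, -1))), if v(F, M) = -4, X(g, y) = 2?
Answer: 39348/20125 + 12331*√2/808 ≈ 23.538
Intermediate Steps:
k(R) = -4*√R
L(t, I) = I*t
39348/20125 - 24662/L(202, k(X(-1, -1))) = 39348/20125 - 24662*(-√2/1616) = 39348*(1/20125) - 24662*(-√2/1616) = 39348/20125 - (-12331)*√2/808 = 39348/20125 + 12331*√2/808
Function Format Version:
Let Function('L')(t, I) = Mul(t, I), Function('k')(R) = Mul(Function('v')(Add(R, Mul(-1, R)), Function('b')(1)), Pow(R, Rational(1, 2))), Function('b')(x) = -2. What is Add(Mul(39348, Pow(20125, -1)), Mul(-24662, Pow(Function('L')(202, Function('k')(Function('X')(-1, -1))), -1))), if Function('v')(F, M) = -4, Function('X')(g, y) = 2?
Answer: Add(Rational(39348, 20125), Mul(Rational(12331, 808), Pow(2, Rational(1, 2)))) ≈ 23.538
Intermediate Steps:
Function('k')(R) = Mul(-4, Pow(R, Rational(1, 2)))
Function('L')(t, I) = Mul(I, t)
Add(Mul(39348, Pow(20125, -1)), Mul(-24662, Pow(Function('L')(202, Function('k')(Function('X')(-1, -1))), -1))) = Add(Mul(39348, Pow(20125, -1)), Mul(-24662, Pow(Mul(Mul(-4, Pow(2, Rational(1, 2))), 202), -1))) = Add(Mul(39348, Rational(1, 20125)), Mul(-24662, Pow(Mul(-808, Pow(2, Rational(1, 2))), -1))) = Add(Rational(39348, 20125), Mul(-24662, Mul(Rational(-1, 1616), Pow(2, Rational(1, 2))))) = Add(Rational(39348, 20125), Mul(Rational(12331, 808), Pow(2, Rational(1, 2))))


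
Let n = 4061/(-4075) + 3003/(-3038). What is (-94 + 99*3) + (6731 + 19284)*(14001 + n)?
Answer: 128815726762033/353710 ≈ 3.6418e+8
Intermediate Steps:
n = -3510649/1768550 (n = 4061*(-1/4075) + 3003*(-1/3038) = -4061/4075 - 429/434 = -3510649/1768550 ≈ -1.9850)
(-94 + 99*3) + (6731 + 19284)*(14001 + n) = (-94 + 99*3) + (6731 + 19284)*(14001 - 3510649/1768550) = (-94 + 297) + 26015*(24757957901/1768550) = 203 + 128815654958903/353710 = 128815726762033/353710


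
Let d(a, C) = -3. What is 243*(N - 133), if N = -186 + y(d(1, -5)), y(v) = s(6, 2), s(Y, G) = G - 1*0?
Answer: -77031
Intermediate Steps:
s(Y, G) = G (s(Y, G) = G + 0 = G)
y(v) = 2
N = -184 (N = -186 + 2 = -184)
243*(N - 133) = 243*(-184 - 133) = 243*(-317) = -77031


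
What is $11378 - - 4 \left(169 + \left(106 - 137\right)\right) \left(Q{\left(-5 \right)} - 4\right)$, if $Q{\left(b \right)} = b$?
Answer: $6410$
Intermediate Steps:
$11378 - - 4 \left(169 + \left(106 - 137\right)\right) \left(Q{\left(-5 \right)} - 4\right) = 11378 - - 4 \left(169 + \left(106 - 137\right)\right) \left(-5 - 4\right) = 11378 - - 4 \left(169 + \left(106 - 137\right)\right) \left(-9\right) = 11378 - - 4 \left(169 - 31\right) \left(-9\right) = 11378 - - 4 \cdot 138 \left(-9\right) = 11378 - \left(-4\right) \left(-1242\right) = 11378 - 4968 = 6410$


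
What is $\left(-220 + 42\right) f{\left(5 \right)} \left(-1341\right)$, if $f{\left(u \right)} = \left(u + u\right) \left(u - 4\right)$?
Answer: $2386980$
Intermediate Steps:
$f{\left(u \right)} = 2 u \left(-4 + u\right)$
$\left(-220 + 42\right) f{\left(5 \right)} \left(-1341\right) = \left(-220 + 42\right) 2 \cdot 5 \left(-4 + 5\right) \left(-1341\right) = - 178 \cdot 2 \cdot 5 \cdot 1 \left(-1341\right) = \left(-178\right) 10 \left(-1341\right) = \left(-1780\right) \left(-1341\right) = 2386980$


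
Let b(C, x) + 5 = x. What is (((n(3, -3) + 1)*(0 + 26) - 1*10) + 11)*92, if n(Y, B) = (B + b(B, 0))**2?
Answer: 155572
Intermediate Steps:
b(C, x) = -5 + x
n(Y, B) = (-5 + B)**2 (n(Y, B) = (B + (-5 + 0))**2 = (B - 5)**2 = (-5 + B)**2)
(((n(3, -3) + 1)*(0 + 26) - 1*10) + 11)*92 = ((((-5 - 3)**2 + 1)*(0 + 26) - 1*10) + 11)*92 = ((((-8)**2 + 1)*26 - 10) + 11)*92 = (((64 + 1)*26 - 10) + 11)*92 = ((65*26 - 10) + 11)*92 = ((1690 - 10) + 11)*92 = (1680 + 11)*92 = 1691*92 = 155572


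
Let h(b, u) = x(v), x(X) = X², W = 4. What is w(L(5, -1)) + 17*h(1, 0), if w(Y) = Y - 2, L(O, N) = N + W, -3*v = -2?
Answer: 77/9 ≈ 8.5556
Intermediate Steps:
v = ⅔ (v = -⅓*(-2) = ⅔ ≈ 0.66667)
L(O, N) = 4 + N (L(O, N) = N + 4 = 4 + N)
w(Y) = -2 + Y
h(b, u) = 4/9 (h(b, u) = (⅔)² = 4/9)
w(L(5, -1)) + 17*h(1, 0) = (-2 + (4 - 1)) + 17*(4/9) = (-2 + 3) + 68/9 = 1 + 68/9 = 77/9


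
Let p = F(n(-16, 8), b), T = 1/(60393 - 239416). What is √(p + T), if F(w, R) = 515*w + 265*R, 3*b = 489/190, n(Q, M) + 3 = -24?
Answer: I*√632989624694435814/6802874 ≈ 116.95*I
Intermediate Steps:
n(Q, M) = -27 (n(Q, M) = -3 - 24 = -27)
T = -1/179023 (T = 1/(-179023) = -1/179023 ≈ -5.5859e-6)
b = 163/190 (b = (489/190)/3 = (489*(1/190))/3 = (⅓)*(489/190) = 163/190 ≈ 0.85789)
F(w, R) = 265*R + 515*w
p = -519751/38 (p = 265*(163/190) + 515*(-27) = 8639/38 - 13905 = -519751/38 ≈ -13678.)
√(p + T) = √(-519751/38 - 1/179023) = √(-93047383311/6802874) = I*√632989624694435814/6802874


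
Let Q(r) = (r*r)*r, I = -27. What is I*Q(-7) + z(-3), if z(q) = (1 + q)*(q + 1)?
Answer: 9265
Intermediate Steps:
z(q) = (1 + q)² (z(q) = (1 + q)*(1 + q) = (1 + q)²)
Q(r) = r³ (Q(r) = r²*r = r³)
I*Q(-7) + z(-3) = -27*(-7)³ + (1 - 3)² = -27*(-343) + (-2)² = 9261 + 4 = 9265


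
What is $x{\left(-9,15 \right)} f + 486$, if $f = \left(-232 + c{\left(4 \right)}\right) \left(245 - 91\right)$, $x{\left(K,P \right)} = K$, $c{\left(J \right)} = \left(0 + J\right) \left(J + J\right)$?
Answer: $277686$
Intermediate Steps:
$c{\left(J \right)} = 2 J^{2}$ ($c{\left(J \right)} = J 2 J = 2 J^{2}$)
$f = -30800$ ($f = \left(-232 + 2 \cdot 4^{2}\right) \left(245 - 91\right) = \left(-232 + 2 \cdot 16\right) 154 = \left(-232 + 32\right) 154 = \left(-200\right) 154 = -30800$)
$x{\left(-9,15 \right)} f + 486 = \left(-9\right) \left(-30800\right) + 486 = 277200 + 486 = 277686$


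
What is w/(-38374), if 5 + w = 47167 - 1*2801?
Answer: -44361/38374 ≈ -1.1560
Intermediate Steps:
w = 44361 (w = -5 + (47167 - 1*2801) = -5 + (47167 - 2801) = -5 + 44366 = 44361)
w/(-38374) = 44361/(-38374) = 44361*(-1/38374) = -44361/38374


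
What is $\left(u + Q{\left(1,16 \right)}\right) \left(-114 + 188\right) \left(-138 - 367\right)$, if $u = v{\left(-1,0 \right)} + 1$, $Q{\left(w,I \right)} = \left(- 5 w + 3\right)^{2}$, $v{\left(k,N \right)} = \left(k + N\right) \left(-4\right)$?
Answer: $-336330$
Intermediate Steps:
$v{\left(k,N \right)} = - 4 N - 4 k$ ($v{\left(k,N \right)} = \left(N + k\right) \left(-4\right) = - 4 N - 4 k$)
$Q{\left(w,I \right)} = \left(3 - 5 w\right)^{2}$
$u = 5$ ($u = \left(\left(-4\right) 0 - -4\right) + 1 = \left(0 + 4\right) + 1 = 4 + 1 = 5$)
$\left(u + Q{\left(1,16 \right)}\right) \left(-114 + 188\right) \left(-138 - 367\right) = \left(5 + \left(-3 + 5 \cdot 1\right)^{2}\right) \left(-114 + 188\right) \left(-138 - 367\right) = \left(5 + \left(-3 + 5\right)^{2}\right) 74 \left(-505\right) = \left(5 + 2^{2}\right) 74 \left(-505\right) = \left(5 + 4\right) 74 \left(-505\right) = 9 \cdot 74 \left(-505\right) = 666 \left(-505\right) = -336330$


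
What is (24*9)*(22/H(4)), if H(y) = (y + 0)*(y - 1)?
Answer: 396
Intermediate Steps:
H(y) = y*(-1 + y)
(24*9)*(22/H(4)) = (24*9)*(22/((4*(-1 + 4)))) = 216*(22/((4*3))) = 216*(22/12) = 216*(22*(1/12)) = 216*(11/6) = 396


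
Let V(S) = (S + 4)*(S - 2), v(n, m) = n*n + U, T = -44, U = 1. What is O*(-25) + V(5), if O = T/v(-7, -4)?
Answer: 49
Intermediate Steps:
v(n, m) = 1 + n² (v(n, m) = n*n + 1 = n² + 1 = 1 + n²)
V(S) = (-2 + S)*(4 + S) (V(S) = (4 + S)*(-2 + S) = (-2 + S)*(4 + S))
O = -22/25 (O = -44/(1 + (-7)²) = -44/(1 + 49) = -44/50 = -44*1/50 = -22/25 ≈ -0.88000)
O*(-25) + V(5) = -22/25*(-25) + (-8 + 5² + 2*5) = 22 + (-8 + 25 + 10) = 22 + 27 = 49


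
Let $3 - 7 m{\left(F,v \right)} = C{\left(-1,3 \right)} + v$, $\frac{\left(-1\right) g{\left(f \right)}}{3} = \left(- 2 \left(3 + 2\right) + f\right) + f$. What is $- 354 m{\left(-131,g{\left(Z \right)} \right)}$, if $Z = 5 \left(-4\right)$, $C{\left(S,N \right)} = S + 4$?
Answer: $\frac{53100}{7} \approx 7585.7$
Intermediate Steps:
$C{\left(S,N \right)} = 4 + S$
$Z = -20$
$g{\left(f \right)} = 30 - 6 f$ ($g{\left(f \right)} = - 3 \left(\left(- 2 \left(3 + 2\right) + f\right) + f\right) = - 3 \left(\left(\left(-2\right) 5 + f\right) + f\right) = - 3 \left(\left(-10 + f\right) + f\right) = - 3 \left(-10 + 2 f\right) = 30 - 6 f$)
$m{\left(F,v \right)} = - \frac{v}{7}$ ($m{\left(F,v \right)} = \frac{3}{7} - \frac{\left(4 - 1\right) + v}{7} = \frac{3}{7} - \frac{3 + v}{7} = \frac{3}{7} - \left(\frac{3}{7} + \frac{v}{7}\right) = - \frac{v}{7}$)
$- 354 m{\left(-131,g{\left(Z \right)} \right)} = - 354 \left(- \frac{30 - -120}{7}\right) = - 354 \left(- \frac{30 + 120}{7}\right) = - 354 \left(\left(- \frac{1}{7}\right) 150\right) = \left(-354\right) \left(- \frac{150}{7}\right) = \frac{53100}{7}$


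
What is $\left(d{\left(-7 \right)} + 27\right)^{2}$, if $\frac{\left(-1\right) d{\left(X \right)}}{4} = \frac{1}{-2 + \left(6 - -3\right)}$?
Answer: $\frac{34225}{49} \approx 698.47$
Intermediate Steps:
$d{\left(X \right)} = - \frac{4}{7}$ ($d{\left(X \right)} = - \frac{4}{-2 + \left(6 - -3\right)} = - \frac{4}{-2 + \left(6 + 3\right)} = - \frac{4}{-2 + 9} = - \frac{4}{7}$)
$\left(d{\left(-7 \right)} + 27\right)^{2} = \left(- \frac{4}{7} + 27\right)^{2} = \left(\frac{185}{7}\right)^{2} = \frac{34225}{49}$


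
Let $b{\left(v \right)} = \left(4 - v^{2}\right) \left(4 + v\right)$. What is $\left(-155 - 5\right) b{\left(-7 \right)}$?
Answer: $-21600$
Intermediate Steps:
$b{\left(v \right)} = \left(4 + v\right) \left(4 - v^{2}\right)$
$\left(-155 - 5\right) b{\left(-7 \right)} = \left(-155 - 5\right) \left(16 - \left(-7\right)^{3} - 4 \left(-7\right)^{2} + 4 \left(-7\right)\right) = - 160 \left(16 - -343 - 196 - 28\right) = - 160 \left(16 + 343 - 196 - 28\right) = \left(-160\right) 135 = -21600$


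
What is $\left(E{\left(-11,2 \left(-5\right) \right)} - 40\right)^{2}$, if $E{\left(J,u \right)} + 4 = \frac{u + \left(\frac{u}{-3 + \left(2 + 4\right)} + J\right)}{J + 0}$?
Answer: $\frac{1901641}{1089} \approx 1746.2$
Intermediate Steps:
$E{\left(J,u \right)} = -4 + \frac{J + \frac{4 u}{3}}{J}$ ($E{\left(J,u \right)} = -4 + \frac{u + \left(\frac{u}{-3 + \left(2 + 4\right)} + J\right)}{J + 0} = -4 + \frac{u + \left(\frac{u}{-3 + 6} + J\right)}{J} = -4 + \frac{u + \left(\frac{u}{3} + J\right)}{J} = -4 + \frac{u + \left(J + \frac{u}{3}\right)}{J} = -4 + \frac{J + \frac{4 u}{3}}{J}$)
$\left(E{\left(-11,2 \left(-5\right) \right)} - 40\right)^{2} = \left(\left(-3 + \frac{4 \cdot 2 \left(-5\right)}{3 \left(-11\right)}\right) - 40\right)^{2} = \left(\left(-3 + \frac{4}{3} \left(-10\right) \left(- \frac{1}{11}\right)\right) - 40\right)^{2} = \left(\left(-3 + \frac{40}{33}\right) - 40\right)^{2} = \left(- \frac{59}{33} - 40\right)^{2} = \left(- \frac{1379}{33}\right)^{2} = \frac{1901641}{1089}$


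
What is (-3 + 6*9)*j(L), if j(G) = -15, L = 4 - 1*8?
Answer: -765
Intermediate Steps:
L = -4 (L = 4 - 8 = -4)
(-3 + 6*9)*j(L) = (-3 + 6*9)*(-15) = (-3 + 54)*(-15) = 51*(-15) = -765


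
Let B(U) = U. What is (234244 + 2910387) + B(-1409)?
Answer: 3143222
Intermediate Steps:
(234244 + 2910387) + B(-1409) = (234244 + 2910387) - 1409 = 3144631 - 1409 = 3143222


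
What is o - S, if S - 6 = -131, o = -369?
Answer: -244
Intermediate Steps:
S = -125 (S = 6 - 131 = -125)
o - S = -369 - 1*(-125) = -369 + 125 = -244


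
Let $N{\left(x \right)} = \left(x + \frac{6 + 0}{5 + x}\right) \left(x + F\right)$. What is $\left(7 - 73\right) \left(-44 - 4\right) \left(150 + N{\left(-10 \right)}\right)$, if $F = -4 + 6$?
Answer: $\frac{3795264}{5} \approx 7.5905 \cdot 10^{5}$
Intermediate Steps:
$F = 2$
$N{\left(x \right)} = \left(2 + x\right) \left(x + \frac{6}{5 + x}\right)$ ($N{\left(x \right)} = \left(x + \frac{6 + 0}{5 + x}\right) \left(x + 2\right) = \left(x + \frac{6}{5 + x}\right) \left(2 + x\right) = \left(2 + x\right) \left(x + \frac{6}{5 + x}\right)$)
$\left(7 - 73\right) \left(-44 - 4\right) \left(150 + N{\left(-10 \right)}\right) = \left(7 - 73\right) \left(-44 - 4\right) \left(150 + \frac{12 + \left(-10\right)^{3} + 7 \left(-10\right)^{2} + 16 \left(-10\right)}{5 - 10}\right) = \left(-66\right) \left(-48\right) \left(150 + \frac{12 - 1000 + 7 \cdot 100 - 160}{-5}\right) = 3168 \left(150 - \frac{12 - 1000 + 700 - 160}{5}\right) = 3168 \left(150 - - \frac{448}{5}\right) = 3168 \left(150 + \frac{448}{5}\right) = 3168 \cdot \frac{1198}{5} = \frac{3795264}{5}$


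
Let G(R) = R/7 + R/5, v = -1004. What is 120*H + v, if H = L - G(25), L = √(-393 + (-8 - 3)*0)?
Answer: -14228/7 + 120*I*√393 ≈ -2032.6 + 2378.9*I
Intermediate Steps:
G(R) = 12*R/35 (G(R) = R*(⅐) + R*(⅕) = R/7 + R/5 = 12*R/35)
L = I*√393 (L = √(-393 - 11*0) = √(-393 + 0) = √(-393) = I*√393 ≈ 19.824*I)
H = -60/7 + I*√393 (H = I*√393 - 12*25/35 = I*√393 - 1*60/7 = I*√393 - 60/7 = -60/7 + I*√393 ≈ -8.5714 + 19.824*I)
120*H + v = 120*(-60/7 + I*√393) - 1004 = (-7200/7 + 120*I*√393) - 1004 = -14228/7 + 120*I*√393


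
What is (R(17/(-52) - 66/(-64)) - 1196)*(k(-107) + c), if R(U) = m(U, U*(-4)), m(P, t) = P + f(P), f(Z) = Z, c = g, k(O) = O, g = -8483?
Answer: 1067200125/104 ≈ 1.0262e+7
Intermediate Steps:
c = -8483
m(P, t) = 2*P (m(P, t) = P + P = 2*P)
R(U) = 2*U
(R(17/(-52) - 66/(-64)) - 1196)*(k(-107) + c) = (2*(17/(-52) - 66/(-64)) - 1196)*(-107 - 8483) = (2*(17*(-1/52) - 66*(-1/64)) - 1196)*(-8590) = (2*(-17/52 + 33/32) - 1196)*(-8590) = (2*(293/416) - 1196)*(-8590) = (293/208 - 1196)*(-8590) = -248475/208*(-8590) = 1067200125/104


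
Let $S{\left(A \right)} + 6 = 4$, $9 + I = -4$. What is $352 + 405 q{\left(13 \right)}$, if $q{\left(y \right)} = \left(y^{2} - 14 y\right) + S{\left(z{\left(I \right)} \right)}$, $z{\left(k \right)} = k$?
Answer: $-5723$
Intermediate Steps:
$I = -13$ ($I = -9 - 4 = -13$)
$S{\left(A \right)} = -2$ ($S{\left(A \right)} = -6 + 4 = -2$)
$q{\left(y \right)} = -2 + y^{2} - 14 y$ ($q{\left(y \right)} = \left(y^{2} - 14 y\right) - 2 = -2 + y^{2} - 14 y$)
$352 + 405 q{\left(13 \right)} = 352 + 405 \left(-2 + 13^{2} - 182\right) = 352 + 405 \left(-2 + 169 - 182\right) = 352 + 405 \left(-15\right) = 352 - 6075 = -5723$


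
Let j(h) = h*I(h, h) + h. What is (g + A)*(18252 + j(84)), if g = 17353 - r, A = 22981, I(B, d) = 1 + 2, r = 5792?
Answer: 642066696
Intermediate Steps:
I(B, d) = 3
j(h) = 4*h (j(h) = h*3 + h = 3*h + h = 4*h)
g = 11561 (g = 17353 - 1*5792 = 17353 - 5792 = 11561)
(g + A)*(18252 + j(84)) = (11561 + 22981)*(18252 + 4*84) = 34542*(18252 + 336) = 34542*18588 = 642066696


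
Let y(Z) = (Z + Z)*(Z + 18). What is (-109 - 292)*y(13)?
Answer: -323206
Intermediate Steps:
y(Z) = 2*Z*(18 + Z) (y(Z) = (2*Z)*(18 + Z) = 2*Z*(18 + Z))
(-109 - 292)*y(13) = (-109 - 292)*(2*13*(18 + 13)) = -802*13*31 = -401*806 = -323206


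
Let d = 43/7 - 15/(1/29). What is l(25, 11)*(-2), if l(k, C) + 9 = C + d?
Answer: 5976/7 ≈ 853.71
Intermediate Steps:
d = -3002/7 (d = 43*(⅐) - 15/1/29 = 43/7 - 15*29 = 43/7 - 435 = -3002/7 ≈ -428.86)
l(k, C) = -3065/7 + C (l(k, C) = -9 + (C - 3002/7) = -9 + (-3002/7 + C) = -3065/7 + C)
l(25, 11)*(-2) = (-3065/7 + 11)*(-2) = -2988/7*(-2) = 5976/7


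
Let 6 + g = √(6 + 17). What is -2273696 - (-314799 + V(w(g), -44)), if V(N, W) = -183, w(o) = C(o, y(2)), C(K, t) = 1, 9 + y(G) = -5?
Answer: -1958714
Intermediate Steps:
y(G) = -14 (y(G) = -9 - 5 = -14)
g = -6 + √23 (g = -6 + √(6 + 17) = -6 + √23 ≈ -1.2042)
w(o) = 1
-2273696 - (-314799 + V(w(g), -44)) = -2273696 - (-314799 - 183) = -2273696 - 1*(-314982) = -2273696 + 314982 = -1958714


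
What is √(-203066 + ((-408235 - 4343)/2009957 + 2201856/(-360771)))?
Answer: 2*I*√2966094464024983723292128389/241711398949 ≈ 450.64*I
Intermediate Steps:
√(-203066 + ((-408235 - 4343)/2009957 + 2201856/(-360771))) = √(-203066 + (-412578*1/2009957 + 2201856*(-1/360771))) = √(-203066 + (-412578/2009957 - 733952/120257)) = √(-203066 - 1524827352610/241711398949) = √(-49084891766330244/241711398949) = 2*I*√2966094464024983723292128389/241711398949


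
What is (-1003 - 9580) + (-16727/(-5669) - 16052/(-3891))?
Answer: -233284566512/22058079 ≈ -10576.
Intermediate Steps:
(-1003 - 9580) + (-16727/(-5669) - 16052/(-3891)) = -10583 + (-16727*(-1/5669) - 16052*(-1/3891)) = -10583 + (16727/5669 + 16052/3891) = -10583 + 156083545/22058079 = -233284566512/22058079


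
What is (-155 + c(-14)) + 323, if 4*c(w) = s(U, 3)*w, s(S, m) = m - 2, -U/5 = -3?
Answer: 329/2 ≈ 164.50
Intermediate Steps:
U = 15 (U = -5*(-3) = 15)
s(S, m) = -2 + m
c(w) = w/4 (c(w) = ((-2 + 3)*w)/4 = (1*w)/4 = w/4)
(-155 + c(-14)) + 323 = (-155 + (¼)*(-14)) + 323 = (-155 - 7/2) + 323 = -317/2 + 323 = 329/2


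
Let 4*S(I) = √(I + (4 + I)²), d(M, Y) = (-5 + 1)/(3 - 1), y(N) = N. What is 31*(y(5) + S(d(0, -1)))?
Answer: 155 + 31*√2/4 ≈ 165.96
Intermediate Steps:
d(M, Y) = -2 (d(M, Y) = -4/2 = -4*½ = -2)
S(I) = √(I + (4 + I)²)/4
31*(y(5) + S(d(0, -1))) = 31*(5 + √(-2 + (4 - 2)²)/4) = 31*(5 + √(-2 + 2²)/4) = 31*(5 + √(-2 + 4)/4) = 31*(5 + √2/4) = 155 + 31*√2/4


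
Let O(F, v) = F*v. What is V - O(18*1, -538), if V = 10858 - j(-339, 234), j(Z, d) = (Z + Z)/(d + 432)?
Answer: 2280275/111 ≈ 20543.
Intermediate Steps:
j(Z, d) = 2*Z/(432 + d) (j(Z, d) = (2*Z)/(432 + d) = 2*Z/(432 + d))
V = 1205351/111 (V = 10858 - 2*(-339)/(432 + 234) = 10858 - 2*(-339)/666 = 10858 - 1*(-113/111) = 10858 + 113/111 = 1205351/111 ≈ 10859.)
V - O(18*1, -538) = 1205351/111 - 18*1*(-538) = 1205351/111 - 18*(-538) = 1205351/111 - 1*(-9684) = 1205351/111 + 9684 = 2280275/111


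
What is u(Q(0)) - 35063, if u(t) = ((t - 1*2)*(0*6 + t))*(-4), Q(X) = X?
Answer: -35063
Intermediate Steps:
u(t) = -4*t*(-2 + t) (u(t) = ((t - 2)*(0 + t))*(-4) = ((-2 + t)*t)*(-4) = (t*(-2 + t))*(-4) = -4*t*(-2 + t))
u(Q(0)) - 35063 = 4*0*(2 - 1*0) - 35063 = 4*0*(2 + 0) - 35063 = 4*0*2 - 35063 = 0 - 35063 = -35063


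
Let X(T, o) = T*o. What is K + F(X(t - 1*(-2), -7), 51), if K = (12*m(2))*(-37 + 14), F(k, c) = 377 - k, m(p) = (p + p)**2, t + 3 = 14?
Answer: -3948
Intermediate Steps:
t = 11 (t = -3 + 14 = 11)
m(p) = 4*p**2 (m(p) = (2*p)**2 = 4*p**2)
K = -4416 (K = (12*(4*2**2))*(-37 + 14) = (12*(4*4))*(-23) = (12*16)*(-23) = 192*(-23) = -4416)
K + F(X(t - 1*(-2), -7), 51) = -4416 + (377 - (11 - 1*(-2))*(-7)) = -4416 + (377 - (11 + 2)*(-7)) = -4416 + (377 - 13*(-7)) = -4416 + (377 - 1*(-91)) = -4416 + (377 + 91) = -4416 + 468 = -3948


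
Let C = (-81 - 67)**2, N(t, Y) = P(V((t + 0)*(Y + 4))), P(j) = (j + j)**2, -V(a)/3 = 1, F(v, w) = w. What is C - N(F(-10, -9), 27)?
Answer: 21868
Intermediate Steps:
V(a) = -3 (V(a) = -3*1 = -3)
P(j) = 4*j**2 (P(j) = (2*j)**2 = 4*j**2)
N(t, Y) = 36 (N(t, Y) = 4*(-3)**2 = 4*9 = 36)
C = 21904 (C = (-148)**2 = 21904)
C - N(F(-10, -9), 27) = 21904 - 1*36 = 21904 - 36 = 21868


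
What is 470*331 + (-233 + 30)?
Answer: 155367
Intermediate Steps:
470*331 + (-233 + 30) = 155570 - 203 = 155367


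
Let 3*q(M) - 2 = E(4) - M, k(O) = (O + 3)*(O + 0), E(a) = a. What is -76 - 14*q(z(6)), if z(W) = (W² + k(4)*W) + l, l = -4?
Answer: 2488/3 ≈ 829.33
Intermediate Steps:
k(O) = O*(3 + O) (k(O) = (3 + O)*O = O*(3 + O))
z(W) = -4 + W² + 28*W (z(W) = (W² + (4*(3 + 4))*W) - 4 = (W² + (4*7)*W) - 4 = (W² + 28*W) - 4 = -4 + W² + 28*W)
q(M) = 2 - M/3 (q(M) = ⅔ + (4 - M)/3 = ⅔ + (4/3 - M/3) = 2 - M/3)
-76 - 14*q(z(6)) = -76 - 14*(2 - (-4 + 6² + 28*6)/3) = -76 - 14*(2 - (-4 + 36 + 168)/3) = -76 - 14*(2 - ⅓*200) = -76 - 14*(2 - 200/3) = -76 - 14*(-194/3) = -76 + 2716/3 = 2488/3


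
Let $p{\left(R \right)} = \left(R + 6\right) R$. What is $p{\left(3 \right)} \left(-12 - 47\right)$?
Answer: $-1593$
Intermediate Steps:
$p{\left(R \right)} = R \left(6 + R\right)$ ($p{\left(R \right)} = \left(6 + R\right) R = R \left(6 + R\right)$)
$p{\left(3 \right)} \left(-12 - 47\right) = 3 \left(6 + 3\right) \left(-12 - 47\right) = 3 \cdot 9 \left(-59\right) = 27 \left(-59\right) = -1593$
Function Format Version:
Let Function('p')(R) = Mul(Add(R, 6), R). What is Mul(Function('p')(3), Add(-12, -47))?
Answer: -1593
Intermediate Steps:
Function('p')(R) = Mul(R, Add(6, R)) (Function('p')(R) = Mul(Add(6, R), R) = Mul(R, Add(6, R)))
Mul(Function('p')(3), Add(-12, -47)) = Mul(Mul(3, Add(6, 3)), Add(-12, -47)) = Mul(Mul(3, 9), -59) = Mul(27, -59) = -1593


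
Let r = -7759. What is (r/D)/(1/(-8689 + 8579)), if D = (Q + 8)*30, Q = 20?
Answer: 85349/84 ≈ 1016.1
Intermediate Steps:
D = 840 (D = (20 + 8)*30 = 28*30 = 840)
(r/D)/(1/(-8689 + 8579)) = (-7759/840)/(1/(-8689 + 8579)) = (-7759*1/840)/(1/(-110)) = -7759/(840*(-1/110)) = -7759/840*(-110) = 85349/84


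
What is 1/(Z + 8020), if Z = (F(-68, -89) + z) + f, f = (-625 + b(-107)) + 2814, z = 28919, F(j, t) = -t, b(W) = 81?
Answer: 1/39298 ≈ 2.5447e-5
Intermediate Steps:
f = 2270 (f = (-625 + 81) + 2814 = -544 + 2814 = 2270)
Z = 31278 (Z = (-1*(-89) + 28919) + 2270 = (89 + 28919) + 2270 = 29008 + 2270 = 31278)
1/(Z + 8020) = 1/(31278 + 8020) = 1/39298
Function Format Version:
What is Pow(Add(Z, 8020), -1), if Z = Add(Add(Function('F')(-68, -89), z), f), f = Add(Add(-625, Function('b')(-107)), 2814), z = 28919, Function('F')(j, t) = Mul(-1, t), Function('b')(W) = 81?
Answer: Rational(1, 39298) ≈ 2.5447e-5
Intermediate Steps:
f = 2270 (f = Add(Add(-625, 81), 2814) = Add(-544, 2814) = 2270)
Z = 31278 (Z = Add(Add(Mul(-1, -89), 28919), 2270) = Add(Add(89, 28919), 2270) = Add(29008, 2270) = 31278)
Pow(Add(Z, 8020), -1) = Pow(Add(31278, 8020), -1) = Pow(39298, -1) = Rational(1, 39298)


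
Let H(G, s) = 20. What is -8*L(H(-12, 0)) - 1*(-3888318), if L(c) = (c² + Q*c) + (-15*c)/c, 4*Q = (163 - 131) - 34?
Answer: 3885318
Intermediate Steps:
Q = -½ (Q = ((163 - 131) - 34)/4 = (32 - 34)/4 = (¼)*(-2) = -½ ≈ -0.50000)
L(c) = -15 + c² - c/2 (L(c) = (c² - c/2) + (-15*c)/c = (c² - c/2) - 15 = -15 + c² - c/2)
-8*L(H(-12, 0)) - 1*(-3888318) = -8*(-15 + 20² - ½*20) - 1*(-3888318) = -8*(-15 + 400 - 10) + 3888318 = -8*375 + 3888318 = -3000 + 3888318 = 3885318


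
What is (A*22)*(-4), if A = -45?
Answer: 3960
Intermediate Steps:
(A*22)*(-4) = -45*22*(-4) = -990*(-4) = 3960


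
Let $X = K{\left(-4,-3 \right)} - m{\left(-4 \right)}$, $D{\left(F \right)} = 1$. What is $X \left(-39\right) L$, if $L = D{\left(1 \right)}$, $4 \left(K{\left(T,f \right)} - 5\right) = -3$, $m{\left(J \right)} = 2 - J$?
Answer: $\frac{273}{4} \approx 68.25$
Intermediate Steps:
$K{\left(T,f \right)} = \frac{17}{4}$ ($K{\left(T,f \right)} = 5 + \frac{1}{4} \left(-3\right) = 5 - \frac{3}{4} = \frac{17}{4}$)
$L = 1$
$X = - \frac{7}{4}$ ($X = \frac{17}{4} - \left(2 - -4\right) = \frac{17}{4} - \left(2 + 4\right) = \frac{17}{4} - 6 = - \frac{7}{4} \approx -1.75$)
$X \left(-39\right) L = \left(- \frac{7}{4}\right) \left(-39\right) 1 = \frac{273}{4} \cdot 1 = \frac{273}{4}$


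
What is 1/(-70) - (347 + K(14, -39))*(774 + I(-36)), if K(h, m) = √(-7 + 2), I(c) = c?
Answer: -17926021/70 - 738*I*√5 ≈ -2.5609e+5 - 1650.2*I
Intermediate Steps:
K(h, m) = I*√5 (K(h, m) = √(-5) = I*√5)
1/(-70) - (347 + K(14, -39))*(774 + I(-36)) = 1/(-70) - (347 + I*√5)*(774 - 36) = -1/70 - (347 + I*√5)*738 = -1/70 - (256086 + 738*I*√5) = -1/70 + (-256086 - 738*I*√5) = -17926021/70 - 738*I*√5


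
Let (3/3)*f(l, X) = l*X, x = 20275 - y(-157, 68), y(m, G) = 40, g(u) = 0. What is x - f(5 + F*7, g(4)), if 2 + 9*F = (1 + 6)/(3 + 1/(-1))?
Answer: 20235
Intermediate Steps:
F = ⅙ (F = -2/9 + ((1 + 6)/(3 + 1/(-1)))/9 = -2/9 + (7/(3 - 1))/9 = -2/9 + (7/2)/9 = -2/9 + (7*(½))/9 = -2/9 + (⅑)*(7/2) = -2/9 + 7/18 = ⅙ ≈ 0.16667)
x = 20235 (x = 20275 - 1*40 = 20275 - 40 = 20235)
f(l, X) = X*l (f(l, X) = l*X = X*l)
x - f(5 + F*7, g(4)) = 20235 - 0*(5 + (⅙)*7) = 20235 - 0*(5 + 7/6) = 20235 - 0*37/6 = 20235 - 1*0 = 20235 + 0 = 20235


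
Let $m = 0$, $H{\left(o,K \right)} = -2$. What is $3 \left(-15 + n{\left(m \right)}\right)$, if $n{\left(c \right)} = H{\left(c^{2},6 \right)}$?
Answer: $-51$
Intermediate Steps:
$n{\left(c \right)} = -2$
$3 \left(-15 + n{\left(m \right)}\right) = 3 \left(-15 - 2\right) = 3 \left(-17\right) = -51$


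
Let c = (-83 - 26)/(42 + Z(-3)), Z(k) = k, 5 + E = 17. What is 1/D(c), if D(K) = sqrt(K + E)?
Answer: sqrt(14001)/359 ≈ 0.32960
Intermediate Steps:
E = 12 (E = -5 + 17 = 12)
c = -109/39 (c = (-83 - 26)/(42 - 3) = -109/39 ≈ -2.7949)
D(K) = sqrt(12 + K) (D(K) = sqrt(K + 12) = sqrt(12 + K))
1/D(c) = 1/(sqrt(12 - 109/39)) = 1/(sqrt(359/39)) = 1/(sqrt(14001)/39) = sqrt(14001)/359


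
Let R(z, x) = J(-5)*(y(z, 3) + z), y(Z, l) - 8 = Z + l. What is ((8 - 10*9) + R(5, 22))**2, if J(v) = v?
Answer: 34969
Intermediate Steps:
y(Z, l) = 8 + Z + l (y(Z, l) = 8 + (Z + l) = 8 + Z + l)
R(z, x) = -55 - 10*z (R(z, x) = -5*((8 + z + 3) + z) = -5*((11 + z) + z) = -5*(11 + 2*z) = -55 - 10*z)
((8 - 10*9) + R(5, 22))**2 = ((8 - 10*9) + (-55 - 10*5))**2 = ((8 - 90) + (-55 - 50))**2 = (-82 - 105)**2 = (-187)**2 = 34969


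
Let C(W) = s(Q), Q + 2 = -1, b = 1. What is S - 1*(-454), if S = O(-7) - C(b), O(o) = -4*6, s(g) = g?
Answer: 433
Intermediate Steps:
Q = -3 (Q = -2 - 1 = -3)
O(o) = -24
C(W) = -3
S = -21 (S = -24 - 1*(-3) = -24 + 3 = -21)
S - 1*(-454) = -21 - 1*(-454) = -21 + 454 = 433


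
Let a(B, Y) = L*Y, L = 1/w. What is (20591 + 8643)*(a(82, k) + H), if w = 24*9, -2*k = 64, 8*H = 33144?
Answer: 3270027538/27 ≈ 1.2111e+8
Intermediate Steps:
H = 4143 (H = (1/8)*33144 = 4143)
k = -32 (k = -1/2*64 = -32)
w = 216
L = 1/216 ≈ 0.0046296
a(B, Y) = Y/216
(20591 + 8643)*(a(82, k) + H) = (20591 + 8643)*((1/216)*(-32) + 4143) = 29234*(-4/27 + 4143) = 29234*(111857/27) = 3270027538/27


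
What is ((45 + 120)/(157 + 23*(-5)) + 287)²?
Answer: 16589329/196 ≈ 84639.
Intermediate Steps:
((45 + 120)/(157 + 23*(-5)) + 287)² = (165/(157 - 115) + 287)² = (165/42 + 287)² = (165*(1/42) + 287)² = (55/14 + 287)² = (4073/14)² = 16589329/196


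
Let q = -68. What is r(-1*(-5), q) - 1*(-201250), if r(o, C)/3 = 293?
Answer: 202129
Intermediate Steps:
r(o, C) = 879 (r(o, C) = 3*293 = 879)
r(-1*(-5), q) - 1*(-201250) = 879 - 1*(-201250) = 879 + 201250 = 202129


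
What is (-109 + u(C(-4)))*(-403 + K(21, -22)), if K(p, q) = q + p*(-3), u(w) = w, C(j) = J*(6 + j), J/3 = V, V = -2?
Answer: 59048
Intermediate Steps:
J = -6 (J = 3*(-2) = -6)
C(j) = -36 - 6*j (C(j) = -6*(6 + j) = -36 - 6*j)
K(p, q) = q - 3*p
(-109 + u(C(-4)))*(-403 + K(21, -22)) = (-109 + (-36 - 6*(-4)))*(-403 + (-22 - 3*21)) = (-109 + (-36 + 24))*(-403 + (-22 - 63)) = (-109 - 12)*(-403 - 85) = -121*(-488) = 59048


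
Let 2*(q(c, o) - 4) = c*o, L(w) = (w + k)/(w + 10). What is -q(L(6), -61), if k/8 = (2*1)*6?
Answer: 3047/16 ≈ 190.44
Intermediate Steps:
k = 96 (k = 8*((2*1)*6) = 8*(2*6) = 8*12 = 96)
L(w) = (96 + w)/(10 + w) (L(w) = (w + 96)/(w + 10) = (96 + w)/(10 + w))
q(c, o) = 4 + c*o/2 (q(c, o) = 4 + (c*o)/2 = 4 + c*o/2)
-q(L(6), -61) = -(4 + (½)*((96 + 6)/(10 + 6))*(-61)) = -(4 + (½)*(102/16)*(-61)) = -(4 + (½)*((1/16)*102)*(-61)) = -(4 + (½)*(51/8)*(-61)) = -(4 - 3111/16) = -1*(-3047/16) = 3047/16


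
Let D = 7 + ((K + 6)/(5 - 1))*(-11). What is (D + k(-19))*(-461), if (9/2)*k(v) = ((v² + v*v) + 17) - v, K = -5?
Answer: -2866037/36 ≈ -79612.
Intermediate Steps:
k(v) = 34/9 - 2*v/9 + 4*v²/9 (k(v) = 2*(((v² + v*v) + 17) - v)/9 = 2*(((v² + v²) + 17) - v)/9 = 2*((2*v² + 17) - v)/9 = 2*((17 + 2*v²) - v)/9 = 2*(17 - v + 2*v²)/9 = 34/9 - 2*v/9 + 4*v²/9)
D = 17/4 (D = 7 + ((-5 + 6)/(5 - 1))*(-11) = 7 + (1/4)*(-11) = 7 + (1*(¼))*(-11) = 7 + (¼)*(-11) = 7 - 11/4 = 17/4 ≈ 4.2500)
(D + k(-19))*(-461) = (17/4 + (34/9 - 2/9*(-19) + (4/9)*(-19)²))*(-461) = (17/4 + (34/9 + 38/9 + (4/9)*361))*(-461) = (17/4 + (34/9 + 38/9 + 1444/9))*(-461) = (17/4 + 1516/9)*(-461) = (6217/36)*(-461) = -2866037/36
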